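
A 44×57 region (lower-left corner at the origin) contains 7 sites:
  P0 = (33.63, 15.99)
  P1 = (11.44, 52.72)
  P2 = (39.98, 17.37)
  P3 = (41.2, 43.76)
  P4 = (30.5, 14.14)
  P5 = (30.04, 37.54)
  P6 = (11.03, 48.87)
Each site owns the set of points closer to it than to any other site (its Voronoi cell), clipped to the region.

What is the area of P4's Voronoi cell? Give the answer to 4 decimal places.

Area of P4's cell: 825.4930

1. box [0,44]×[0,57]: [(0, 0) (44, 0) (44, 57) (0, 57)]
2. ⊥bis P4·P0 via (32.065,15.065): [(0, 0) (40.9692, 0) (7.2791, 57) (0, 57)]  |A|=1375.0786
3. ⊥bis P4·P1 via (20.97,33.43): [(0, 23.07) (0, 0) (40.9692, 0) (21.156, 33.5219)]  |A|=930.7173
4. ⊥bis P4·P2 via (35.24,15.755): [(0, 23.07) (0, 0) (40.608, 0) (40.1164, 1.443) (21.156, 33.5219)]  |A|=930.4567
5. ⊥bis P4·P3 via (35.85,28.95): [(0, 23.07) (0, 0) (40.608, 0) (40.1164, 1.443) (21.156, 33.5219)]  |A|=930.4567
6. ⊥bis P4·P5 via (30.27,25.84): [(4.5848, 25.3351) (0, 23.07) (0, 0) (40.608, 0) (40.1164, 1.443) (25.7489, 25.7511)]  |A|=847.2706
7. ⊥bis P4·P6 via (20.765,31.505): [(9.9473, 25.4405) (0, 19.8639) (0, 0) (40.608, 0) (40.1164, 1.443) (25.7489, 25.7511)]  |A|=825.493
8. canonical 6-gon: [(9.9473, 25.4405) (0, 19.8639) (0, 0) (40.608, 0) (40.1164, 1.443) (25.7489, 25.7511)]
9. shoelace: 825.493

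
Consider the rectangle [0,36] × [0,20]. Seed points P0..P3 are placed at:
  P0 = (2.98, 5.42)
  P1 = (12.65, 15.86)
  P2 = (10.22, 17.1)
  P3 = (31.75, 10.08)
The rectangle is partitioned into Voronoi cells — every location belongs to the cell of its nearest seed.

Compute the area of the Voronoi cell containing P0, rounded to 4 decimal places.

1. box [0,36]×[0,20]: [(0, 0) (36, 0) (36, 20) (0, 20)]
2. ⊥bis P0·P1 via (7.815,10.64): [(0, 17.8786) (0, 0) (19.3022, 0)]  |A|=172.5486
3. ⊥bis P0·P2 via (6.6,11.26): [(8.2495, 10.2375) (0, 15.3511) (0, 0) (19.3022, 0)]  |A|=162.1232
4. ⊥bis P0·P3 via (17.365,7.75): [(18.4999, 0.7431) (8.2495, 10.2375) (0, 15.3511) (0, 0) (18.6203, 0)]  |A|=161.8698
5. canonical 5-gon: [(18.4999, 0.7431) (8.2495, 10.2375) (0, 15.3511) (0, 0) (18.6203, 0)]
6. shoelace: 161.8698

Area of P0's cell: 161.8698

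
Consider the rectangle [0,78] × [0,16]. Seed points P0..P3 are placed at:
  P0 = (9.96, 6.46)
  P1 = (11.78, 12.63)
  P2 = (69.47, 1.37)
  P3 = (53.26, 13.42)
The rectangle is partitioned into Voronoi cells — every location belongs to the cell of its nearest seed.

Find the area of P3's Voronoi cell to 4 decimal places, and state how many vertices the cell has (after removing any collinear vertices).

1. box [0,78]×[0,16]: [(0, 0) (78, 0) (78, 16) (0, 16)]
2. ⊥bis P3·P0 via (31.61,9.94): [(33.2077, 0) (78, 0) (78, 16) (30.6359, 16)]  |A|=737.2507
3. ⊥bis P3·P1 via (32.52,13.025): [(32.709, 3.103) (33.2077, 0) (78, 0) (78, 16) (32.4633, 16)]  |A|=725.4666
4. ⊥bis P3·P2 via (61.365,7.395): [(32.709, 3.103) (33.2077, 0) (55.8678, 0) (67.7617, 16) (32.4633, 16)]  |A|=466.5024
5. canonical 5-gon: [(32.709, 3.103) (33.2077, 0) (55.8678, 0) (67.7617, 16) (32.4633, 16)]
6. shoelace: 466.5024

Area of P3's cell: 466.5024 (5 vertices)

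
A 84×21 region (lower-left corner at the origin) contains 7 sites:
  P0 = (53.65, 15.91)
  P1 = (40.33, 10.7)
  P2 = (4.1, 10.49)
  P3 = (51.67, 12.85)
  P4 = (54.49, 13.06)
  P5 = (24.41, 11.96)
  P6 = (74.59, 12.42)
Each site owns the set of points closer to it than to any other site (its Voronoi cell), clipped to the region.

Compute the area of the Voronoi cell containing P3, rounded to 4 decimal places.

1. box [0,84]×[0,21]: [(0, 0) (84, 0) (84, 21) (0, 21)]
2. ⊥bis P3·P0 via (52.66,14.38): [(0, 0) (74.8836, 0) (42.4291, 21) (0, 21)]  |A|=1231.7836
3. ⊥bis P3·P1 via (46,11.775): [(48.2325, 0) (74.8836, 0) (44.5058, 19.6563)]  |A|=261.9313
4. ⊥bis P3·P2 via (27.885,11.67): [(48.2325, 0) (74.8836, 0) (44.5058, 19.6563)]  |A|=261.9313
5. ⊥bis P3·P4 via (53.08,12.955): [(48.2325, 0) (54.0447, 0) (52.9898, 14.1666) (44.5058, 19.6563)]  |A|=114.3229
6. ⊥bis P3·P5 via (38.04,12.405): [(48.2325, 0) (54.0447, 0) (52.9898, 14.1666) (44.5058, 19.6563)]  |A|=114.3229
7. ⊥bis P3·P6 via (63.13,12.635): [(48.2325, 0) (54.0447, 0) (52.9898, 14.1666) (44.5058, 19.6563)]  |A|=114.3229
8. canonical 4-gon: [(48.2325, 0) (54.0447, 0) (52.9898, 14.1666) (44.5058, 19.6563)]
9. shoelace: 114.3229

Area of P3's cell: 114.3229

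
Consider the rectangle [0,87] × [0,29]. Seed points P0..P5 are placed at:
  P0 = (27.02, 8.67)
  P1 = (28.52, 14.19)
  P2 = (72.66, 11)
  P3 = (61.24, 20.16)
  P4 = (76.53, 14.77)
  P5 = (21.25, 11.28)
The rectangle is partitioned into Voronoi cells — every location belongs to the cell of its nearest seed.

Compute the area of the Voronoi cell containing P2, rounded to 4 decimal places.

Area of P2's cell: 300.8692

1. box [0,87]×[0,29]: [(0, 0) (87, 0) (87, 29) (0, 29)]
2. ⊥bis P2·P0 via (49.84,9.835): [(50.3421, 0) (87, 0) (87, 29) (48.8616, 29)]  |A|=1084.5465
3. ⊥bis P2·P1 via (50.59,12.595): [(50.0679, 5.3708) (50.3421, 0) (87, 0) (87, 29) (51.7756, 29)]  |A|=1050.1188
4. ⊥bis P2·P3 via (66.95,15.58): [(54.4533, 0) (87, 0) (87, 29) (77.7142, 29)]  |A|=606.5718
5. ⊥bis P2·P4 via (74.595,12.885): [(69.2167, 18.406) (54.4533, 0) (87, 0) (87, 0.151)]  |A|=300.8692
6. ⊥bis P2·P5 via (46.955,11.14): [(69.2167, 18.406) (54.4533, 0) (87, 0) (87, 0.151)]  |A|=300.8692
7. canonical 4-gon: [(69.2167, 18.406) (54.4533, 0) (87, 0) (87, 0.151)]
8. shoelace: 300.8692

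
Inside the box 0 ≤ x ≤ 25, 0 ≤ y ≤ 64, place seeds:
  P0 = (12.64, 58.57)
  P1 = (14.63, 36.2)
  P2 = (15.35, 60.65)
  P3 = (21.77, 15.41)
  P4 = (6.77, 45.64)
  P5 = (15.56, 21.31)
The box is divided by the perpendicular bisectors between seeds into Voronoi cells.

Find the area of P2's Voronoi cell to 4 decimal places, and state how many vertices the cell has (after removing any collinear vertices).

1. box [0,25]×[0,64]: [(0, 0) (25, 0) (25, 64) (0, 64)]
2. ⊥bis P2·P0 via (13.995,59.61): [(25, 45.2718) (25, 64) (10.6256, 64)]  |A|=134.6041
3. ⊥bis P2·P1 via (14.99,48.425): [(22.7553, 48.1963) (25, 48.1302) (25, 64) (10.6256, 64)]  |A|=131.3959
4. ⊥bis P2·P3 via (18.56,38.03): [(22.7553, 48.1963) (25, 48.1302) (25, 64) (10.6256, 64)]  |A|=131.3959
5. ⊥bis P2·P4 via (11.06,53.145): [(22.7553, 48.1963) (25, 48.1302) (25, 64) (10.6256, 64)]  |A|=131.3959
6. ⊥bis P2·P5 via (15.455,40.98): [(22.7553, 48.1963) (25, 48.1302) (25, 64) (10.6256, 64)]  |A|=131.3959
7. canonical 4-gon: [(22.7553, 48.1963) (25, 48.1302) (25, 64) (10.6256, 64)]
8. shoelace: 131.3959

Area of P2's cell: 131.3959 (4 vertices)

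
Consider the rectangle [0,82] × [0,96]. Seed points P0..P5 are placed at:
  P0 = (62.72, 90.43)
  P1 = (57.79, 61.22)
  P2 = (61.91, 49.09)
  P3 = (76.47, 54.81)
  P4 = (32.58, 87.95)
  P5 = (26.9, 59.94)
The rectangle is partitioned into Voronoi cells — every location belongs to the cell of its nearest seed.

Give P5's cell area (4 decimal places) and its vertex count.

Area of P5's cell: 2850.2253 (5 vertices)

1. box [0,82]×[0,96]: [(0, 0) (82, 0) (82, 96) (0, 96)]
2. ⊥bis P5·P0 via (44.81,75.185): [(0, 0) (82, 0) (82, 31.4938) (27.0923, 96) (0, 96)]  |A|=6101.0543
3. ⊥bis P5·P1 via (42.345,60.58): [(0, 0) (44.8553, 0) (41.5827, 78.9765) (27.0923, 96) (0, 96)]  |A|=3997.8282
4. ⊥bis P5·P2 via (44.405,54.515): [(0, 0) (27.5102, 0) (42.8096, 49.3672) (41.5827, 78.9765) (27.0923, 96) (0, 96)]  |A|=3569.6889
5. ⊥bis P5·P3 via (51.685,57.375): [(0, 0) (27.5102, 0) (42.8096, 49.3672) (41.5827, 78.9765) (27.0923, 96) (0, 96)]  |A|=3569.6889
6. ⊥bis P5·P4 via (29.74,73.945): [(0, 79.9758) (0, 0) (27.5102, 0) (42.8096, 49.3672) (41.8933, 71.4805)]  |A|=2850.2253
7. canonical 5-gon: [(0, 79.9758) (0, 0) (27.5102, 0) (42.8096, 49.3672) (41.8933, 71.4805)]
8. shoelace: 2850.2253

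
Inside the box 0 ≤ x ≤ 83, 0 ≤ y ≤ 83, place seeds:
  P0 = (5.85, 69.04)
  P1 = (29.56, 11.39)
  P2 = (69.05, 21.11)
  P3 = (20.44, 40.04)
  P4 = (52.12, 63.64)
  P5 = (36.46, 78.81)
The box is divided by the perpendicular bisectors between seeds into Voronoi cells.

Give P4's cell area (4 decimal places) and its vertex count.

Area of P4's cell: 1641.7589 (5 vertices)

1. box [0,83]×[0,83]: [(0, 0) (83, 0) (83, 83) (0, 83)]
2. ⊥bis P4·P0 via (28.985,66.34): [(21.2427, 0) (83, 0) (83, 83) (30.9293, 83)]  |A|=4723.8607
3. ⊥bis P4·P1 via (40.84,37.515): [(26.351, 43.7709) (83, 19.3116) (83, 83) (30.9293, 83)]  |A|=2825.2845
4. ⊥bis P4·P2 via (60.585,42.375): [(26.351, 43.7709) (44.4551, 35.9541) (83, 51.2978) (83, 83) (30.9293, 83)]  |A|=2208.8311
5. ⊥bis P4·P3 via (36.28,51.84): [(28.51, 62.2702) (47.2773, 37.0776) (83, 51.2978) (83, 83) (30.9293, 83)]  |A|=1986.8458
6. ⊥bis P4·P5 via (44.29,71.225): [(31.5988, 58.1239) (47.2773, 37.0776) (83, 51.2978) (83, 83) (55.6966, 83)]  |A|=1641.7589
7. canonical 5-gon: [(31.5988, 58.1239) (47.2773, 37.0776) (83, 51.2978) (83, 83) (55.6966, 83)]
8. shoelace: 1641.7589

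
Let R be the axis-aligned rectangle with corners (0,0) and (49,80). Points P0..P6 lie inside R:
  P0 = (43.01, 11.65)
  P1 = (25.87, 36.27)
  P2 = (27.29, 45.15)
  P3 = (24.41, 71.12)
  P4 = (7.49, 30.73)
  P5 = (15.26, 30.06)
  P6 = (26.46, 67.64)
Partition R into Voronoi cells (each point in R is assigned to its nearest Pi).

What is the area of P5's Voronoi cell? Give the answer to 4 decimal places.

Area of P5's cell: 479.3940

1. box [0,49]×[0,80]: [(0, 0) (49, 0) (49, 80) (0, 80)]
2. ⊥bis P5·P0 via (29.135,20.855): [(0, 0) (15.2993, 0) (49, 50.7982) (49, 80) (0, 80)]  |A|=3064.0332
3. ⊥bis P5·P1 via (20.565,33.165): [(0, 68.301) (0, 0) (15.2993, 0) (28.4098, 19.7619)]  |A|=1121.3807
4. ⊥bis P5·P2 via (21.275,37.605): [(15.0718, 42.5503) (0, 54.5658) (0, 0) (15.2993, 0) (28.4098, 19.7619)]  |A|=1017.8732
5. ⊥bis P5·P3 via (19.835,50.59): [(15.0718, 42.5503) (0, 54.5658) (0, 0) (15.2993, 0) (28.4098, 19.7619)]  |A|=1017.8732
6. ⊥bis P5·P4 via (11.375,30.395): [(15.0718, 42.5503) (12.5935, 44.526) (8.7541, 0) (15.2993, 0) (28.4098, 19.7619)]  |A|=479.394
7. ⊥bis P5·P6 via (20.86,48.85): [(15.0718, 42.5503) (12.5935, 44.526) (8.7541, 0) (15.2993, 0) (28.4098, 19.7619)]  |A|=479.394
8. canonical 5-gon: [(15.0718, 42.5503) (12.5935, 44.526) (8.7541, 0) (15.2993, 0) (28.4098, 19.7619)]
9. shoelace: 479.394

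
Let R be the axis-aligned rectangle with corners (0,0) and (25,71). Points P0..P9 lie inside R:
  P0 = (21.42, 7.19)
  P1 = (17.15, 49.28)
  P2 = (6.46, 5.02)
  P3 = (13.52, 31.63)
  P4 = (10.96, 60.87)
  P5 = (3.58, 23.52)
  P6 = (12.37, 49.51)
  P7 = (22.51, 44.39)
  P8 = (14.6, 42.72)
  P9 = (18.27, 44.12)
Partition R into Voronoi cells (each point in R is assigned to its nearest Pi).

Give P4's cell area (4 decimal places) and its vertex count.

1. box [0,25]×[0,71]: [(0, 0) (25, 0) (25, 71) (0, 71)]
2. ⊥bis P4·P0 via (16.19,34.03): [(0, 30.8752) (25, 35.7467) (25, 71) (0, 71)]  |A|=942.2257
3. ⊥bis P4·P1 via (14.055,55.075): [(0, 47.5685) (25, 60.9205) (25, 71) (0, 71)]  |A|=418.8874
4. ⊥bis P4·P2 via (8.71,32.945): [(0, 47.5685) (25, 60.9205) (25, 71) (0, 71)]  |A|=418.8874
5. ⊥bis P4·P3 via (12.24,46.25): [(0, 47.5685) (25, 60.9205) (25, 71) (0, 71)]  |A|=418.8874
6. ⊥bis P4·P5 via (7.27,42.195): [(0, 47.5685) (25, 60.9205) (25, 71) (0, 71)]  |A|=418.8874
7. ⊥bis P4·P6 via (11.665,55.19): [(0, 53.7421) (15.0591, 55.6113) (25, 60.9205) (25, 71) (0, 71)]  |A|=372.4025
8. ⊥bis P4·P7 via (16.735,52.63): [(0, 53.7421) (15.0591, 55.6113) (25, 60.9205) (25, 71) (0, 71)]  |A|=372.4025
9. ⊥bis P4·P8 via (12.78,51.795): [(0, 53.7421) (15.0591, 55.6113) (25, 60.9205) (25, 71) (0, 71)]  |A|=372.4025
10. ⊥bis P4·P9 via (14.615,52.495): [(0, 53.7421) (15.0591, 55.6113) (25, 60.9205) (25, 71) (0, 71)]  |A|=372.4025
11. canonical 5-gon: [(0, 53.7421) (15.0591, 55.6113) (25, 60.9205) (25, 71) (0, 71)]
12. shoelace: 372.4025

Area of P4's cell: 372.4025 (5 vertices)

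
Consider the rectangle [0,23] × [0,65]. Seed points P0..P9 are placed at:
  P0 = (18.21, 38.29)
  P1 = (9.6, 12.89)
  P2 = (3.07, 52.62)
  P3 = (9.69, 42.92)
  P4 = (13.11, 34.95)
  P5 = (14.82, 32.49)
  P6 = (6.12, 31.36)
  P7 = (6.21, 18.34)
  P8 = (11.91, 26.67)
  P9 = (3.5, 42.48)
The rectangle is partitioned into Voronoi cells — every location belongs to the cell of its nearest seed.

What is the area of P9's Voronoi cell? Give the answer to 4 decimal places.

Area of P9's cell: 72.5802

1. box [0,23]×[0,65]: [(0, 0) (23, 0) (23, 65) (0, 65)]
2. ⊥bis P9·P0 via (10.855,40.385): [(0, 2.2759) (17.8663, 65) (0, 65)]  |A|=560.325
3. ⊥bis P9·P1 via (6.55,27.685): [(0, 26.3347) (7.2804, 27.8356) (17.8663, 65) (0, 65)]  |A|=472.7459
4. ⊥bis P9·P2 via (3.285,47.55): [(0, 47.4107) (0, 26.3347) (7.2804, 27.8356) (13.0134, 47.9625)]  |A|=206.0992
5. ⊥bis P9·P3 via (6.595,42.7): [(6.2413, 47.6754) (0, 47.4107) (0, 26.3347) (7.2804, 27.8356) (7.5775, 28.8784)]  |A|=142.2604
6. ⊥bis P9·P4 via (8.305,38.715): [(6.9969, 37.0456) (6.2413, 47.6754) (0, 47.4107) (0, 28.1159)]  |A|=100.774
7. ⊥bis P9·P5 via (9.16,37.485): [(6.9969, 37.0456) (6.2413, 47.6754) (0, 47.4107) (0, 28.1159)]  |A|=100.774
8. ⊥bis P9·P6 via (4.81,36.92): [(6.9697, 37.4288) (6.2413, 47.6754) (0, 47.4107) (0, 35.7867)]  |A|=72.5802
9. ⊥bis P9·P7 via (4.855,30.41): [(6.9697, 37.4288) (6.2413, 47.6754) (0, 47.4107) (0, 35.7867)]  |A|=72.5802
10. ⊥bis P9·P8 via (7.705,34.575): [(6.9697, 37.4288) (6.2413, 47.6754) (0, 47.4107) (0, 35.7867)]  |A|=72.5802
11. canonical 4-gon: [(6.9697, 37.4288) (6.2413, 47.6754) (0, 47.4107) (0, 35.7867)]
12. shoelace: 72.5802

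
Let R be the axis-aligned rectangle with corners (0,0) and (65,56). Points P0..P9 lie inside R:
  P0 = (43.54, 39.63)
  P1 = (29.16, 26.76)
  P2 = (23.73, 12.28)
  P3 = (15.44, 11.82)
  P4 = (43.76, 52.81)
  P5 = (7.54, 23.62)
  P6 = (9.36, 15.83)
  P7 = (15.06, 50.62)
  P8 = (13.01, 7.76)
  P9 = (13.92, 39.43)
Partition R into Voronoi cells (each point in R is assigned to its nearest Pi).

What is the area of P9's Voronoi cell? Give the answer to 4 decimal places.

Area of P9's cell: 335.1965

1. box [0,65]×[0,56]: [(0, 0) (65, 0) (65, 56) (0, 56)]
2. ⊥bis P9·P0 via (28.73,39.53): [(0, 0) (28.9969, 0) (28.6188, 56) (0, 56)]  |A|=1613.2398
3. ⊥bis P9·P1 via (21.54,33.095): [(0, 7.1858) (28.7152, 41.7256) (28.6188, 56) (0, 56)]  |A|=905.1123
4. ⊥bis P9·P2 via (18.825,25.855): [(0, 19.053) (14.1022, 24.1485) (28.7152, 41.7256) (28.6188, 56) (0, 56)]  |A|=821.435
5. ⊥bis P9·P3 via (14.68,25.625): [(0, 24.8168) (15.3609, 25.6625) (28.7152, 41.7256) (28.6188, 56) (0, 56)]  |A|=769.6983
6. ⊥bis P9·P4 via (28.84,46.12): [(0, 24.8168) (15.3609, 25.6625) (28.7152, 41.7256) (28.6831, 46.4698) (24.4099, 56) (0, 56)]  |A|=749.6425
7. ⊥bis P9·P5 via (10.73,31.525): [(0, 35.855) (17.8471, 28.653) (28.7152, 41.7256) (28.6831, 46.4698) (24.4099, 56) (0, 56)]  |A|=629.2261
8. ⊥bis P9·P6 via (11.64,27.63): [(0, 35.855) (17.8471, 28.653) (28.7152, 41.7256) (28.6831, 46.4698) (24.4099, 56) (0, 56)]  |A|=629.2261
9. ⊥bis P9·P7 via (14.49,45.025): [(0, 46.5012) (0, 35.855) (17.8471, 28.653) (28.7152, 41.7256) (28.7027, 43.5771)]  |A|=335.1965
10. ⊥bis P9·P8 via (13.465,23.595): [(0, 46.5012) (0, 35.855) (17.8471, 28.653) (28.7152, 41.7256) (28.7027, 43.5771)]  |A|=335.1965
11. canonical 5-gon: [(0, 46.5012) (0, 35.855) (17.8471, 28.653) (28.7152, 41.7256) (28.7027, 43.5771)]
12. shoelace: 335.1965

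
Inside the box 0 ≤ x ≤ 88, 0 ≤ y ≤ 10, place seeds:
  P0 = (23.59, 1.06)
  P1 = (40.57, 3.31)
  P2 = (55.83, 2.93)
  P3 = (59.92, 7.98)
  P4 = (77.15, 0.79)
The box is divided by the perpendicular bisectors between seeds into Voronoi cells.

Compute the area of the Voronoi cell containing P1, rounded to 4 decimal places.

Area of P1's cell: 165.3983

1. box [0,88]×[0,10]: [(0, 0) (88, 0) (88, 10) (0, 10)]
2. ⊥bis P1·P0 via (32.08,2.185): [(32.3695, 0) (88, 0) (88, 10) (31.0444, 10)]  |A|=562.9301
3. ⊥bis P1·P2 via (48.2,3.12): [(32.3695, 0) (48.1223, 0) (48.3713, 10) (31.0444, 10)]  |A|=165.3983
4. ⊥bis P1·P3 via (50.245,5.645): [(32.3695, 0) (48.1223, 0) (48.3713, 10) (31.0444, 10)]  |A|=165.3983
5. ⊥bis P1·P4 via (58.86,2.05): [(32.3695, 0) (48.1223, 0) (48.3713, 10) (31.0444, 10)]  |A|=165.3983
6. canonical 4-gon: [(32.3695, 0) (48.1223, 0) (48.3713, 10) (31.0444, 10)]
7. shoelace: 165.3983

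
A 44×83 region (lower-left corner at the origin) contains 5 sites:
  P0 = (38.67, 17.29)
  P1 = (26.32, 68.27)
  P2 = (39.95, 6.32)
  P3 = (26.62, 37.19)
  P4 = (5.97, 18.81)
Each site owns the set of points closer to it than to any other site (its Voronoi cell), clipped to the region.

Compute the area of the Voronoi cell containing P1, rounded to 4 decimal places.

Area of P1's cell: 1333.7785

1. box [0,44]×[0,83]: [(0, 0) (44, 0) (44, 83) (0, 83)]
2. ⊥bis P1·P0 via (32.495,42.78): [(0, 34.908) (44, 45.5671) (44, 83) (0, 83)]  |A|=1881.5471
3. ⊥bis P1·P2 via (33.135,37.295): [(0, 34.908) (44, 45.5671) (44, 83) (0, 83)]  |A|=1881.5471
4. ⊥bis P1·P3 via (26.47,52.73): [(0, 52.4745) (44, 52.8992) (44, 83) (0, 83)]  |A|=1333.7785
5. ⊥bis P1·P4 via (16.145,43.54): [(0, 52.4745) (44, 52.8992) (44, 83) (0, 83)]  |A|=1333.7785
6. canonical 4-gon: [(0, 52.4745) (44, 52.8992) (44, 83) (0, 83)]
7. shoelace: 1333.7785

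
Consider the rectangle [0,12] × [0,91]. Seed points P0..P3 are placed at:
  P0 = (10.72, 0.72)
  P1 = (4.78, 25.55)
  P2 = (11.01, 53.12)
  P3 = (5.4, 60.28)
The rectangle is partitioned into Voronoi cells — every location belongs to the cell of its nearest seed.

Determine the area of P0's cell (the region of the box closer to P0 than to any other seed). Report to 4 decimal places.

Area of P0's cell: 152.5962

1. box [0,12]×[0,91]: [(0, 0) (12, 0) (12, 91) (0, 91)]
2. ⊥bis P0·P1 via (7.75,13.135): [(0, 11.281) (0, 0) (12, 0) (12, 14.1517)]  |A|=152.5962
3. ⊥bis P0·P2 via (10.865,26.92): [(0, 11.281) (0, 0) (12, 0) (12, 14.1517)]  |A|=152.5962
4. ⊥bis P0·P3 via (8.06,30.5): [(0, 11.281) (0, 0) (12, 0) (12, 14.1517)]  |A|=152.5962
5. canonical 4-gon: [(0, 11.281) (0, 0) (12, 0) (12, 14.1517)]
6. shoelace: 152.5962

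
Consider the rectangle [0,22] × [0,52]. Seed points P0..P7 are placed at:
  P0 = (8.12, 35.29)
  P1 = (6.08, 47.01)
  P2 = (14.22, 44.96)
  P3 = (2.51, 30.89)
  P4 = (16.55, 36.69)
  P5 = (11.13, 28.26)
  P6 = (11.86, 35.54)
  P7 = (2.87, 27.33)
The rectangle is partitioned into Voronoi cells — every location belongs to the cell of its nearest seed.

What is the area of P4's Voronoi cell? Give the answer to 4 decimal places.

Area of P4's cell: 92.4313

1. box [0,22]×[0,52]: [(0, 0) (22, 0) (22, 52) (0, 52)]
2. ⊥bis P4·P0 via (12.335,35.99): [(18.312, 0) (22, 0) (22, 52) (9.6762, 52)]  |A|=416.3081
3. ⊥bis P4·P1 via (11.315,41.85): [(11.3551, 41.8906) (18.312, 0) (22, 0) (22, 52) (21.3196, 52)]  |A|=357.4544
4. ⊥bis P4·P2 via (15.385,40.825): [(11.7043, 39.788) (18.312, 0) (22, 0) (22, 42.6887)]  |A|=293.1254
5. ⊥bis P4·P3 via (9.53,33.79): [(11.7043, 39.788) (14.8317, 20.9562) (22, 3.604) (22, 42.6887)]  |A|=241.5648
6. ⊥bis P4·P5 via (13.84,32.475): [(11.7043, 39.788) (12.8086, 33.1381) (22, 27.2286) (22, 42.6887)]  |A|=106.8843
7. ⊥bis P4·P6 via (14.205,36.115): [(13.201, 40.2097) (15.3329, 31.5152) (22, 27.2286) (22, 42.6887)]  |A|=92.4313
8. ⊥bis P4·P7 via (9.71,32.01): [(13.201, 40.2097) (15.3329, 31.5152) (22, 27.2286) (22, 42.6887)]  |A|=92.4313
9. canonical 4-gon: [(13.201, 40.2097) (15.3329, 31.5152) (22, 27.2286) (22, 42.6887)]
10. shoelace: 92.4313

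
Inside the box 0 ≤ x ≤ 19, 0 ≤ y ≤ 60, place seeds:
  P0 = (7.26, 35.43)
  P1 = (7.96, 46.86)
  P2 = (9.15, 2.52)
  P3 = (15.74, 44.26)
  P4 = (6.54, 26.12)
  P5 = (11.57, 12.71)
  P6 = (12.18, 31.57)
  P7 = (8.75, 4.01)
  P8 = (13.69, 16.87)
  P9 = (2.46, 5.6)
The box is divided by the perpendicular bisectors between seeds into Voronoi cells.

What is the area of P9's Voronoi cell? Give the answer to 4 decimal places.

1. box [0,19]×[0,60]: [(0, 0) (19, 0) (19, 60) (0, 60)]
2. ⊥bis P9·P0 via (4.86,20.515): [(0, 21.297) (0, 0) (19, 0) (19, 18.2397)]  |A|=375.599
3. ⊥bis P9·P1 via (5.21,26.23): [(0, 21.297) (0, 0) (19, 0) (19, 18.2397)]  |A|=375.599
4. ⊥bis P9·P2 via (5.805,4.06): [(12.793, 19.2385) (0, 21.297) (0, 0) (3.9358, 0)]  |A|=174.0861
5. ⊥bis P9·P3 via (9.1,24.93): [(12.793, 19.2385) (0, 21.297) (0, 0) (3.9358, 0)]  |A|=174.0861
6. ⊥bis P9·P4 via (4.5,15.86): [(10.6726, 14.6327) (0, 16.7547) (0, 0) (3.9358, 0)]  |A|=118.2038
7. ⊥bis P9·P5 via (7.015,9.155): [(7.7293, 8.2398) (1.2828, 16.4997) (0, 16.7547) (0, 0) (3.9358, 0)]  |A|=85.4421
8. ⊥bis P9·P6 via (7.32,18.585): [(7.7293, 8.2398) (1.2828, 16.4997) (0, 16.7547) (0, 0) (3.9358, 0)]  |A|=85.4421
9. ⊥bis P9·P7 via (5.605,4.805): [(4.9439, 2.1895) (6.7805, 9.4554) (1.2828, 16.4997) (0, 16.7547) (0, 0) (3.9358, 0)]  |A|=80.8788
10. ⊥bis P9·P8 via (8.075,11.235): [(4.9439, 2.1895) (6.7805, 9.4554) (1.2828, 16.4997) (0, 16.7547) (0, 0) (3.9358, 0)]  |A|=80.8788
11. canonical 6-gon: [(4.9439, 2.1895) (6.7805, 9.4554) (1.2828, 16.4997) (0, 16.7547) (0, 0) (3.9358, 0)]
12. shoelace: 80.8788

Area of P9's cell: 80.8788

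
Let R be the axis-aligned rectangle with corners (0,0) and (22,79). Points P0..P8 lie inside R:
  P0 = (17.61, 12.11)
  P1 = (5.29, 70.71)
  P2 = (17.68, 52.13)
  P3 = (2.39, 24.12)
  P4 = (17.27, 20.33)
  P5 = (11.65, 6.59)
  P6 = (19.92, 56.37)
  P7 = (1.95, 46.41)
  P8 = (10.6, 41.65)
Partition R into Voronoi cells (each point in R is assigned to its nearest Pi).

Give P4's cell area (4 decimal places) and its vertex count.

1. box [0,22]×[0,79]: [(0, 0) (22, 0) (22, 79) (0, 79)]
2. ⊥bis P4·P0 via (17.44,16.22): [(0, 15.4986) (22, 16.4086) (22, 79) (0, 79)]  |A|=1387.0202
3. ⊥bis P4·P1 via (11.28,45.52): [(0, 42.8377) (0, 15.4986) (22, 16.4086) (22, 48.0691)]  |A|=648.9954
4. ⊥bis P4·P2 via (17.475,36.23): [(0, 36.4553) (0, 15.4986) (22, 16.4086) (22, 36.1717)]  |A|=447.9169
5. ⊥bis P4·P3 via (9.83,22.225): [(13.4105, 36.2824) (8.2032, 15.8379) (22, 16.4086) (22, 36.1717)]  |A|=224.4259
6. ⊥bis P4·P5 via (14.46,13.46): [(13.4105, 36.2824) (8.245, 16.0021) (8.6056, 15.8546) (22, 16.4086) (22, 36.1717)]  |A|=224.3932
7. ⊥bis P4·P6 via (18.595,38.35): [(13.4105, 36.2824) (8.245, 16.0021) (8.6056, 15.8546) (22, 16.4086) (22, 36.1717)]  |A|=224.3932
8. ⊥bis P4·P7 via (9.61,33.37): [(14.5431, 36.2678) (13.2068, 35.4829) (8.245, 16.0021) (8.6056, 15.8546) (22, 16.4086) (22, 36.1717)]  |A|=223.9389
9. ⊥bis P4·P8 via (13.935,30.99): [(11.9004, 30.3535) (8.245, 16.0021) (8.6056, 15.8546) (22, 16.4086) (22, 33.5131)]  |A|=185.4212
10. canonical 5-gon: [(11.9004, 30.3535) (8.245, 16.0021) (8.6056, 15.8546) (22, 16.4086) (22, 33.5131)]
11. shoelace: 185.4212

Area of P4's cell: 185.4212 (5 vertices)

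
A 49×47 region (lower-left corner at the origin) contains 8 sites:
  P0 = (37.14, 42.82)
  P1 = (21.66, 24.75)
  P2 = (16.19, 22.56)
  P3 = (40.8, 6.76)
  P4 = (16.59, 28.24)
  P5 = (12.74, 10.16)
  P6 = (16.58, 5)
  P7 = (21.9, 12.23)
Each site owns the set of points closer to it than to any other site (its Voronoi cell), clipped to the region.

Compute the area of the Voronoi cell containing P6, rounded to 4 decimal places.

Area of P6's cell: 128.3515

1. box [0,49]×[0,47]: [(0, 0) (49, 0) (49, 47) (0, 47)]
2. ⊥bis P6·P0 via (26.86,23.91): [(0, 38.5118) (0, 0) (49, 0) (49, 11.8741)]  |A|=1234.4551
3. ⊥bis P6·P1 via (19.12,14.875): [(0, 19.793) (0, 0) (49, 0) (49, 7.1894)]  |A|=661.0679
4. ⊥bis P6·P2 via (16.385,13.78): [(22.8214, 13.9229) (0, 13.4161) (0, 0) (49, 0) (49, 7.1894)]  |A|=588.3036
5. ⊥bis P6·P3 via (28.69,5.88): [(28.2062, 12.5379) (22.8214, 13.9229) (0, 13.4161) (0, 0) (29.1173, 0)]  |A|=388.9123
6. ⊥bis P6·P4 via (16.585,16.62): [(28.2062, 12.5379) (22.8214, 13.9229) (0, 13.4161) (0, 0) (29.1173, 0)]  |A|=388.9123
7. ⊥bis P6·P5 via (14.66,7.58): [(28.2062, 12.5379) (23.0904, 13.8538) (4.4744, 0) (29.1173, 0)]  |A|=202.1699
8. ⊥bis P6·P7 via (19.24,8.615): [(29.0139, 1.4232) (17.6364, 9.795) (4.4744, 0) (29.1173, 0)]  |A|=128.3515
9. canonical 4-gon: [(29.0139, 1.4232) (17.6364, 9.795) (4.4744, 0) (29.1173, 0)]
10. shoelace: 128.3515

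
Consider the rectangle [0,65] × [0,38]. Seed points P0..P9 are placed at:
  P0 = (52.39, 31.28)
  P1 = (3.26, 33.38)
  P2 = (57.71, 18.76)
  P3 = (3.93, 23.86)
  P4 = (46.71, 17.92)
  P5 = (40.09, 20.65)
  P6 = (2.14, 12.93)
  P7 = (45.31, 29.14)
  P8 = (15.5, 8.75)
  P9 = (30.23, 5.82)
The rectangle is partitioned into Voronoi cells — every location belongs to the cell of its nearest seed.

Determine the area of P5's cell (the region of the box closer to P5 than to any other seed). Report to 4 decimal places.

1. box [0,65]×[0,38]: [(0, 0) (65, 0) (65, 38) (0, 38)]
2. ⊥bis P5·P0 via (46.24,25.965): [(0, 0) (65, 0) (65, 4.2578) (35.839, 38) (0, 38)]  |A|=1978.0216
3. ⊥bis P5·P1 via (21.675,27.015): [(12.3375, 0) (65, 0) (65, 4.2578) (35.839, 38) (25.4719, 38)]  |A|=1259.6438
4. ⊥bis P5·P2 via (48.9,19.705): [(12.3375, 0) (46.7864, 0) (49.2036, 22.5358) (35.839, 38) (25.4719, 38)]  |A|=1020.786
5. ⊥bis P5·P3 via (22.01,22.255): [(22.6944, 29.9642) (20.0344, 0) (46.7864, 0) (49.2036, 22.5358) (35.839, 38) (25.4719, 38)]  |A|=905.4704
6. ⊥bis P5·P4 via (43.4,19.285): [(22.6944, 29.9642) (20.0344, 0) (35.4471, 0) (46.1823, 26.0318) (35.839, 38) (25.4719, 38)]  |A|=719.6105
7. ⊥bis P5·P6 via (21.115,16.79): [(22.6944, 29.9642) (21.4003, 15.3873) (24.5305, 0) (35.4471, 0) (46.1823, 26.0318) (35.839, 38) (25.4719, 38)]  |A|=685.0187
8. ⊥bis P5·P7 via (42.7,24.895): [(24.7557, 35.9279) (22.6944, 29.9642) (21.4003, 15.3873) (24.5305, 0) (35.4471, 0) (45.104, 23.4169)]  |A|=563.8887
9. ⊥bis P5·P8 via (27.795,14.7): [(24.7557, 35.9279) (22.6944, 29.9642) (22.34, 25.9722) (34.9089, 0) (35.4471, 0) (45.104, 23.4169)]  |A|=405.319
10. ⊥bis P5·P9 via (35.16,13.235): [(24.7557, 35.9279) (22.6944, 29.9642) (22.34, 25.9722) (25.3464, 19.7598) (39.6688, 10.2372) (45.104, 23.4169)]  |A|=306.5896
11. canonical 6-gon: [(24.7557, 35.9279) (22.6944, 29.9642) (22.34, 25.9722) (25.3464, 19.7598) (39.6688, 10.2372) (45.104, 23.4169)]
12. shoelace: 306.5896

Area of P5's cell: 306.5896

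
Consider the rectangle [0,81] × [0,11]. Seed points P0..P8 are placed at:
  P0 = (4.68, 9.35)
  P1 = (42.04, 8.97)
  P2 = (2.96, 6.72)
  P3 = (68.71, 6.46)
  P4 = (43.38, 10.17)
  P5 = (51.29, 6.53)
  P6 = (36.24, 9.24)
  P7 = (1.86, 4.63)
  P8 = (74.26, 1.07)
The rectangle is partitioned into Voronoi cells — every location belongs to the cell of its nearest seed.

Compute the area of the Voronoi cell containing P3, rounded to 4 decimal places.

Area of P3's cell: 144.9138

1. box [0,81]×[0,11]: [(0, 0) (81, 0) (81, 11) (0, 11)]
2. ⊥bis P3·P0 via (36.695,7.905): [(36.3382, 0) (81, 0) (81, 11) (36.8347, 11)]  |A|=488.549
3. ⊥bis P3·P1 via (55.375,7.715): [(54.6489, 0) (81, 0) (81, 11) (55.6842, 11)]  |A|=284.1681
4. ⊥bis P3·P2 via (35.835,6.59): [(54.6489, 0) (81, 0) (81, 11) (55.6842, 11)]  |A|=284.1681
5. ⊥bis P3·P4 via (56.045,8.315): [(54.8271, 0) (81, 0) (81, 11) (56.4383, 11)]  |A|=279.0403
6. ⊥bis P3·P5 via (60,6.495): [(59.9739, 0) (81, 0) (81, 11) (60.0181, 11)]  |A|=231.044
7. ⊥bis P3·P6 via (52.475,7.85): [(59.9739, 0) (81, 0) (81, 11) (60.0181, 11)]  |A|=231.044
8. ⊥bis P3·P7 via (35.285,5.545): [(59.9739, 0) (81, 0) (81, 11) (60.0181, 11)]  |A|=231.044
9. ⊥bis P3·P8 via (71.485,3.765): [(59.9739, 0) (67.8285, 0) (78.5114, 11) (60.0181, 11)]  |A|=144.9138
10. canonical 4-gon: [(59.9739, 0) (67.8285, 0) (78.5114, 11) (60.0181, 11)]
11. shoelace: 144.9138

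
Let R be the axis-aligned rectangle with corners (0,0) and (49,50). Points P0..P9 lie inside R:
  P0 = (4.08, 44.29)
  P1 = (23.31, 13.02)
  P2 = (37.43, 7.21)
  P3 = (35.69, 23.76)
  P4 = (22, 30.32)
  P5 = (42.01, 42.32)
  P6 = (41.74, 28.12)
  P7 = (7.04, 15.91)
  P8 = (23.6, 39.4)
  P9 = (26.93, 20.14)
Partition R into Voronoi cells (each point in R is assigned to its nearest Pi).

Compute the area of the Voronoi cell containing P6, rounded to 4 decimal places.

1. box [0,49]×[0,50]: [(0, 0) (49, 0) (49, 50) (0, 50)]
2. ⊥bis P6·P0 via (22.91,36.205): [(7.3647, 0) (49, 0) (49, 50) (28.8331, 50)]  |A|=1545.0534
3. ⊥bis P6·P1 via (32.525,20.57): [(21.8114, 33.6463) (49, 0.4618) (49, 50) (28.8331, 50)]  |A|=838.3396
4. ⊥bis P6·P2 via (39.585,17.665): [(21.8114, 33.6463) (33.9542, 18.8256) (49, 15.7244) (49, 50) (28.8331, 50)]  |A|=723.5206
5. ⊥bis P6·P3 via (38.715,25.94): [(26.0489, 43.5156) (45.5671, 16.432) (49, 15.7244) (49, 50) (28.8331, 50)]  |A|=498.2986
6. ⊥bis P6·P4 via (31.87,29.22): [(32.4702, 34.6054) (45.5671, 16.432) (49, 15.7244) (49, 50) (34.1859, 50)]  |A|=423.8738
7. ⊥bis P6·P5 via (41.875,35.22): [(32.5584, 35.3971) (32.4702, 34.6054) (45.5671, 16.432) (49, 15.7244) (49, 35.0845)]  |A|=193.0929
8. ⊥bis P6·P7 via (24.39,22.015): [(32.5584, 35.3971) (32.4702, 34.6054) (45.5671, 16.432) (49, 15.7244) (49, 35.0845)]  |A|=193.0929
9. ⊥bis P6·P8 via (32.67,33.76): [(33.6748, 35.3759) (32.8596, 34.065) (45.5671, 16.432) (49, 15.7244) (49, 35.0845)]  |A|=192.1744
10. ⊥bis P6·P9 via (34.335,24.13): [(33.6748, 35.3759) (32.8596, 34.065) (45.5671, 16.432) (49, 15.7244) (49, 35.0845)]  |A|=192.1744
11. canonical 5-gon: [(33.6748, 35.3759) (32.8596, 34.065) (45.5671, 16.432) (49, 15.7244) (49, 35.0845)]
12. shoelace: 192.1744

Area of P6's cell: 192.1744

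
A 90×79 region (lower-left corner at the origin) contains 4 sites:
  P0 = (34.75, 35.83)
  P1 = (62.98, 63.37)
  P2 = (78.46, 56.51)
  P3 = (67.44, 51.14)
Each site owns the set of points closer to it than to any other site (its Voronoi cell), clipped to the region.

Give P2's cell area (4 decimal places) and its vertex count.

1. box [0,90]×[0,79]: [(0, 0) (90, 0) (90, 79) (0, 79)]
2. ⊥bis P2·P0 via (56.605,46.17): [(78.4489, 0) (90, 0) (90, 79) (41.0725, 79)]  |A|=2388.9048
3. ⊥bis P2·P1 via (70.72,59.94): [(60.7424, 37.425) (78.4489, 0) (90, 0) (90, 79) (79.1665, 79)]  |A|=1597.0265
4. ⊥bis P2·P3 via (72.95,53.825): [(70.3629, 59.1341) (90, 18.836) (90, 79) (79.1665, 79)]  |A|=698.3325
5. canonical 4-gon: [(70.3629, 59.1341) (90, 18.836) (90, 79) (79.1665, 79)]
6. shoelace: 698.3325

Area of P2's cell: 698.3325 (4 vertices)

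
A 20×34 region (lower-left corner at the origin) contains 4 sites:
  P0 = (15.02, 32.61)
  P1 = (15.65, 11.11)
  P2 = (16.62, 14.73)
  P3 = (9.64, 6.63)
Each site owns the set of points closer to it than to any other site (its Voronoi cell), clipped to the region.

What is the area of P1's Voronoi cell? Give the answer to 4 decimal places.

Area of P1's cell: 76.9077

1. box [0,20]×[0,34]: [(0, 0) (20, 0) (20, 34) (0, 34)]
2. ⊥bis P1·P0 via (15.335,21.86): [(0, 21.4106) (0, 0) (20, 0) (20, 21.9967)]  |A|=434.0734
3. ⊥bis P1·P2 via (16.135,12.92): [(0, 17.2435) (0, 0) (20, 0) (20, 11.8844)]  |A|=291.2782
4. ⊥bis P1·P3 via (12.645,8.87): [(8.0014, 15.0994) (19.2569, 0) (20, 0) (20, 11.8844)]  |A|=76.9077
5. canonical 4-gon: [(8.0014, 15.0994) (19.2569, 0) (20, 0) (20, 11.8844)]
6. shoelace: 76.9077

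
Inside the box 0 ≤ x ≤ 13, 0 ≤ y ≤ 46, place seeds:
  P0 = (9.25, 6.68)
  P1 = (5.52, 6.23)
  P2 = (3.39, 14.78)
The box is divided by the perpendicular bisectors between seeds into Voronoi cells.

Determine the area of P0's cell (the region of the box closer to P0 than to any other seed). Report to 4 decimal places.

1. box [0,13]×[0,46]: [(0, 0) (13, 0) (13, 46) (0, 46)]
2. ⊥bis P0·P1 via (7.385,6.455): [(8.1638, 0) (13, 0) (13, 46) (2.6142, 46)]  |A|=350.1081
3. ⊥bis P0·P2 via (6.32,10.73): [(6.8252, 11.0955) (8.1638, 0) (13, 0) (13, 15.5627)]  |A|=74.8788
4. canonical 4-gon: [(6.8252, 11.0955) (8.1638, 0) (13, 0) (13, 15.5627)]
5. shoelace: 74.8788

Area of P0's cell: 74.8788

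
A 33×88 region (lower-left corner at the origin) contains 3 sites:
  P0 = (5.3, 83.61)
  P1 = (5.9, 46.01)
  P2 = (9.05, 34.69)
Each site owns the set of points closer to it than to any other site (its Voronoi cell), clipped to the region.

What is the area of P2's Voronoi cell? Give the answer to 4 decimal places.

1. box [0,33]×[0,88]: [(0, 0) (33, 0) (33, 88) (0, 88)]
2. ⊥bis P2·P0 via (7.175,59.15): [(0, 58.6) (0, 0) (33, 0) (33, 61.1296)]  |A|=1975.5389
3. ⊥bis P2·P1 via (7.475,40.35): [(0, 38.2699) (0, 0) (33, 0) (33, 47.4528)]  |A|=1414.4253
4. canonical 4-gon: [(0, 38.2699) (0, 0) (33, 0) (33, 47.4528)]
5. shoelace: 1414.4253

Area of P2's cell: 1414.4253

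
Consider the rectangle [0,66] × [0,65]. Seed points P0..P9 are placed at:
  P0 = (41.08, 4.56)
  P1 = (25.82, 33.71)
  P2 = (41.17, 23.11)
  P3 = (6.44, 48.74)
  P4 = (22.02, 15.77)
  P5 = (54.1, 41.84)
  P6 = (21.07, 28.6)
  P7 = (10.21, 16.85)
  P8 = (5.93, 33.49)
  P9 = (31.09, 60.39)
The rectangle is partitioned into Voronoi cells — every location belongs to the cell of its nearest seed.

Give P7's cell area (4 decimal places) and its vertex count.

1. box [0,66]×[0,65]: [(0, 0) (66, 0) (66, 65) (0, 65)]
2. ⊥bis P7·P0 via (25.645,10.705): [(0, 0) (21.3831, 0) (47.261, 65) (0, 65)]  |A|=2230.9333
3. ⊥bis P7·P1 via (18.015,25.28): [(0, 41.9594) (0, 0) (21.3831, 0) (27.8298, 16.1928)]  |A|=756.9877
4. ⊥bis P7·P2 via (25.69,19.98): [(26.1393, 17.7581) (0, 41.9594) (0, 0) (21.3831, 0) (26.9186, 13.9039)]  |A|=754.3397
5. ⊥bis P7·P3 via (8.325,32.795): [(26.1393, 17.7581) (9.7201, 32.9599) (0, 31.8108) (0, 0) (21.3831, 0) (26.9186, 13.9039)]  |A|=705.0174
6. ⊥bis P7·P4 via (16.115,16.31): [(17.0196, 26.2016) (9.7201, 32.9599) (0, 31.8108) (0, 0) (14.6235, 0)]  |A|=499.3224
7. ⊥bis P7·P5 via (32.155,29.345): [(17.0196, 26.2016) (9.7201, 32.9599) (0, 31.8108) (0, 0) (14.6235, 0)]  |A|=499.3224
8. ⊥bis P7·P6 via (15.64,22.725): [(16.6189, 21.8202) (5.1508, 32.4197) (0, 31.8108) (0, 0) (14.6235, 0)]  |A|=454.6638
9. ⊥bis P7·P8 via (8.07,25.17): [(16.6189, 21.8202) (11.9225, 26.1609) (0, 23.0943) (0, 0) (14.6235, 0)]  |A|=384.5218
10. ⊥bis P7·P9 via (20.65,38.62): [(16.6189, 21.8202) (11.9225, 26.1609) (0, 23.0943) (0, 0) (14.6235, 0)]  |A|=384.5218
11. canonical 5-gon: [(16.6189, 21.8202) (11.9225, 26.1609) (0, 23.0943) (0, 0) (14.6235, 0)]
12. shoelace: 384.5218

Area of P7's cell: 384.5218 (5 vertices)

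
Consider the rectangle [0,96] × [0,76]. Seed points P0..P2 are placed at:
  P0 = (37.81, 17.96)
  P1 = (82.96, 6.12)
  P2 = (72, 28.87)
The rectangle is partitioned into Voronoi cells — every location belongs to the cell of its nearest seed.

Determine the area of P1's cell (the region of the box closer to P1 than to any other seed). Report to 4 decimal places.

Area of P1's cell: 653.1561

1. box [0,96]×[0,76]: [(0, 0) (96, 0) (96, 76) (0, 76)]
2. ⊥bis P1·P0 via (60.385,12.04): [(57.2277, 0) (96, 0) (96, 76) (77.1577, 76)]  |A|=2189.3569
3. ⊥bis P1·P2 via (77.48,17.495): [(59.5504, 8.8573) (57.2277, 0) (96, 0) (96, 26.4172)]  |A|=653.1561
4. canonical 4-gon: [(59.5504, 8.8573) (57.2277, 0) (96, 0) (96, 26.4172)]
5. shoelace: 653.1561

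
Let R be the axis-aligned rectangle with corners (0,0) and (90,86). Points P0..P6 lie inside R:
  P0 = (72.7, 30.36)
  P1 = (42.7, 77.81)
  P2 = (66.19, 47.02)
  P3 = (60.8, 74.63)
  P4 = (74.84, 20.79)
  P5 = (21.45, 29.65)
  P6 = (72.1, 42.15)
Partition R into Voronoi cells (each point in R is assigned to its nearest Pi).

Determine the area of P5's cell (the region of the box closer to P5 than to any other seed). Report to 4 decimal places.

Area of P5's cell: 2609.2596

1. box [0,90]×[0,86]: [(0, 0) (90, 0) (90, 86) (0, 86)]
2. ⊥bis P5·P0 via (47.075,30.005): [(0, 0) (47.4907, 0) (46.2993, 86) (0, 86)]  |A|=4032.9676
3. ⊥bis P5·P1 via (32.075,53.73): [(0, 67.8827) (0, 0) (47.4907, 0) (46.8366, 47.2166)]  |A|=2710.8711
4. ⊥bis P5·P2 via (43.82,38.335): [(39.0354, 50.6588) (0, 67.8827) (0, 0) (47.4907, 0) (47.0758, 29.9491)]  |A|=2643.929
5. ⊥bis P5·P3 via (41.125,52.14): [(39.0354, 50.6588) (0, 67.8827) (0, 0) (47.4907, 0) (47.0758, 29.9491)]  |A|=2643.929
6. ⊥bis P5·P4 via (48.145,25.22): [(39.0354, 50.6588) (0, 67.8827) (0, 0) (43.9598, 0) (47.2186, 19.6377) (47.0758, 29.9491)]  |A|=2609.2596
7. ⊥bis P5·P6 via (46.775,35.9): [(39.0354, 50.6588) (0, 67.8827) (0, 0) (43.9598, 0) (47.2186, 19.6377) (47.0758, 29.9491)]  |A|=2609.2596
8. canonical 6-gon: [(39.0354, 50.6588) (0, 67.8827) (0, 0) (43.9598, 0) (47.2186, 19.6377) (47.0758, 29.9491)]
9. shoelace: 2609.2596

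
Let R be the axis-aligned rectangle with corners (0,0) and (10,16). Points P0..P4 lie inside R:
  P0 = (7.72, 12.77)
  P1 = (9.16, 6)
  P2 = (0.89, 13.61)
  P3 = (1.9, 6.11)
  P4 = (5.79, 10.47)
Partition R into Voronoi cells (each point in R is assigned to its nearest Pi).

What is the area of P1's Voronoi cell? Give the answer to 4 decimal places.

1. box [0,10]×[0,16]: [(0, 0) (10, 0) (10, 16) (0, 16)]
2. ⊥bis P1·P0 via (8.44,9.385): [(0, 7.5898) (0, 0) (10, 0) (10, 9.7168)]  |A|=86.533
3. ⊥bis P1·P2 via (5.025,9.805): [(3.7134, 8.3796) (0, 4.3442) (0, 0) (10, 0) (10, 9.7168)]  |A|=80.5069
4. ⊥bis P1·P3 via (5.53,6.055): [(5.5712, 8.7748) (5.4383, 0) (10, 0) (10, 9.7168)]  |A|=41.5311
5. ⊥bis P1·P4 via (7.475,8.235): [(9.2206, 9.551) (5.5409, 6.7769) (5.4383, 0) (10, 0) (10, 9.7168)]  |A|=37.8972
6. canonical 5-gon: [(9.2206, 9.551) (5.5409, 6.7769) (5.4383, 0) (10, 0) (10, 9.7168)]
7. shoelace: 37.8972

Area of P1's cell: 37.8972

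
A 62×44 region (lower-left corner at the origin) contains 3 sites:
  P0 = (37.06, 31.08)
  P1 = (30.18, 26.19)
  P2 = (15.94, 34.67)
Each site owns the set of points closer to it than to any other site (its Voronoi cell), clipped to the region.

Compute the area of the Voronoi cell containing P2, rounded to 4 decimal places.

Area of P2's cell: 784.8691

1. box [0,62]×[0,44]: [(0, 0) (62, 0) (62, 44) (0, 44)]
2. ⊥bis P2·P0 via (26.5,32.875): [(0, 0) (20.9119, 0) (28.391, 44) (0, 44)]  |A|=1084.6641
3. ⊥bis P2·P1 via (23.06,30.43): [(0, 0) (4.9388, 0) (27.2925, 37.5375) (28.391, 44) (0, 44)]  |A|=784.8691
4. canonical 5-gon: [(0, 0) (4.9388, 0) (27.2925, 37.5375) (28.391, 44) (0, 44)]
5. shoelace: 784.8691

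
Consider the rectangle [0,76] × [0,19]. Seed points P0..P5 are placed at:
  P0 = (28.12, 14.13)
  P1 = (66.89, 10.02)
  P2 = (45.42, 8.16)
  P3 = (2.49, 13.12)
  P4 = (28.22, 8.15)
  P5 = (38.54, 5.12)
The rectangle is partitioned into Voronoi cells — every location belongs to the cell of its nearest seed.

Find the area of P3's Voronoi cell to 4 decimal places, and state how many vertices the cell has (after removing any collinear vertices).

1. box [0,76]×[0,19]: [(0, 0) (76, 0) (76, 19) (0, 19)]
2. ⊥bis P3·P0 via (15.305,13.625): [(0, 0) (15.8419, 0) (15.0932, 19) (0, 19)]  |A|=293.8835
3. ⊥bis P3·P1 via (34.69,11.57): [(0, 0) (15.8419, 0) (15.0932, 19) (0, 19)]  |A|=293.8835
4. ⊥bis P3·P2 via (23.955,10.64): [(0, 0) (15.8419, 0) (15.0932, 19) (0, 19)]  |A|=293.8835
5. ⊥bis P3·P4 via (15.355,10.635): [(0, 0) (13.3007, 0) (15.4113, 10.9266) (15.0932, 19) (0, 19)]  |A|=280.0003
6. ⊥bis P3·P5 via (20.515,9.12): [(0, 0) (13.3007, 0) (15.4113, 10.9266) (15.0932, 19) (0, 19)]  |A|=280.0003
7. canonical 5-gon: [(0, 0) (13.3007, 0) (15.4113, 10.9266) (15.0932, 19) (0, 19)]
8. shoelace: 280.0003

Area of P3's cell: 280.0003 (5 vertices)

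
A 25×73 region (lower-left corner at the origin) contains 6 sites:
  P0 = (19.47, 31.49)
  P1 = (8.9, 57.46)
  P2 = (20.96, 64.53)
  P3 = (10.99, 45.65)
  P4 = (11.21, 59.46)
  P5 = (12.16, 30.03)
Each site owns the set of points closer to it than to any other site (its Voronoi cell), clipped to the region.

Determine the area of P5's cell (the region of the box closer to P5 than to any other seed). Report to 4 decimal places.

Area of P5's cell: 683.1990

1. box [0,25]×[0,73]: [(0, 0) (25, 0) (25, 73) (0, 73)]
2. ⊥bis P5·P0 via (15.815,30.76): [(0, 0) (21.9586, 0) (7.3786, 73) (0, 73)]  |A|=1070.8056
3. ⊥bis P5·P1 via (10.53,43.745): [(0, 42.4935) (0, 0) (21.9586, 0) (13.1591, 44.0575)]  |A|=763.3091
4. ⊥bis P5·P2 via (16.56,47.28): [(0, 42.4935) (0, 0) (21.9586, 0) (13.1591, 44.0575)]  |A|=763.3091
5. ⊥bis P5·P3 via (11.575,37.84): [(0, 36.973) (0, 0) (21.9586, 0) (14.3593, 38.0486)]  |A|=683.199
6. ⊥bis P5·P4 via (11.685,44.745): [(0, 36.973) (0, 0) (21.9586, 0) (14.3593, 38.0486)]  |A|=683.199
7. canonical 4-gon: [(0, 36.973) (0, 0) (21.9586, 0) (14.3593, 38.0486)]
8. shoelace: 683.199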